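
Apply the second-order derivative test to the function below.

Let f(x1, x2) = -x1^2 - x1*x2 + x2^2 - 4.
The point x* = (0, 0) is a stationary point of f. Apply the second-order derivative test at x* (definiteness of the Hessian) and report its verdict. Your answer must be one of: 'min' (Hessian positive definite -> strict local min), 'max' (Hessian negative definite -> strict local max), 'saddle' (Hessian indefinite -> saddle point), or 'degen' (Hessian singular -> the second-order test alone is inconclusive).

Compute the Hessian H = grad^2 f:
  H = [[-2, -1], [-1, 2]]
Verify stationarity: grad f(x*) = H x* + g = (0, 0).
Eigenvalues of H: -2.2361, 2.2361.
Eigenvalues have mixed signs, so H is indefinite -> x* is a saddle point.

saddle


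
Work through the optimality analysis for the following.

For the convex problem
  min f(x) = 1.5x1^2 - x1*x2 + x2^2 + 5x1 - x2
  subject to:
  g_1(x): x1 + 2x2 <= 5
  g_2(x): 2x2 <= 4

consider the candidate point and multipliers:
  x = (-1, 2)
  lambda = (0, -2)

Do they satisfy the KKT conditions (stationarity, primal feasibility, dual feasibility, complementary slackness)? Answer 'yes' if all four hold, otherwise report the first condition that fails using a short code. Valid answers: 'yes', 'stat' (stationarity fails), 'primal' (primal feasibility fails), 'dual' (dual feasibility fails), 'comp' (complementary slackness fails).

Gradient of f: grad f(x) = Q x + c = (0, 4)
Constraint values g_i(x) = a_i^T x - b_i:
  g_1((-1, 2)) = -2
  g_2((-1, 2)) = 0
Stationarity residual: grad f(x) + sum_i lambda_i a_i = (0, 0)
  -> stationarity OK
Primal feasibility (all g_i <= 0): OK
Dual feasibility (all lambda_i >= 0): FAILS
Complementary slackness (lambda_i * g_i(x) = 0 for all i): OK

Verdict: the first failing condition is dual_feasibility -> dual.

dual


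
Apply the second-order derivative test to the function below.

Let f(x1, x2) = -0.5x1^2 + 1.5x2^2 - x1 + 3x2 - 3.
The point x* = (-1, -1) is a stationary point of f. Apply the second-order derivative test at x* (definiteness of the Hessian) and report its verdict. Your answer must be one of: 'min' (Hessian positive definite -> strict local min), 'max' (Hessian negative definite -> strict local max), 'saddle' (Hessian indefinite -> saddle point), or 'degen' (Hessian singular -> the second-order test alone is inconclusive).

Compute the Hessian H = grad^2 f:
  H = [[-1, 0], [0, 3]]
Verify stationarity: grad f(x*) = H x* + g = (0, 0).
Eigenvalues of H: -1, 3.
Eigenvalues have mixed signs, so H is indefinite -> x* is a saddle point.

saddle


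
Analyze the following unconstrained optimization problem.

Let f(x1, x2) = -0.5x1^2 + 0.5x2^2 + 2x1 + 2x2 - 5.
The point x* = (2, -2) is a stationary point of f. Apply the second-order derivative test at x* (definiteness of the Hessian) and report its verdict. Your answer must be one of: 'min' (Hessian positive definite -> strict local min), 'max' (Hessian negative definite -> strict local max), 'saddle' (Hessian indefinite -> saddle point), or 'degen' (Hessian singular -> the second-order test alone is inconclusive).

Compute the Hessian H = grad^2 f:
  H = [[-1, 0], [0, 1]]
Verify stationarity: grad f(x*) = H x* + g = (0, 0).
Eigenvalues of H: -1, 1.
Eigenvalues have mixed signs, so H is indefinite -> x* is a saddle point.

saddle


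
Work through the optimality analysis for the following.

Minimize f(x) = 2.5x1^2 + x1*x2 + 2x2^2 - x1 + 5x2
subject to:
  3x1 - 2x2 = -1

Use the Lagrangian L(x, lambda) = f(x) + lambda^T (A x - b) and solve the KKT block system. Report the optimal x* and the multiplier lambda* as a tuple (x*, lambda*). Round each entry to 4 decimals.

Form the Lagrangian:
  L(x, lambda) = (1/2) x^T Q x + c^T x + lambda^T (A x - b)
Stationarity (grad_x L = 0): Q x + c + A^T lambda = 0.
Primal feasibility: A x = b.

This gives the KKT block system:
  [ Q   A^T ] [ x     ]   [-c ]
  [ A    0  ] [ lambda ] = [ b ]

Solving the linear system:
  x*      = (-0.5882, -0.3824)
  lambda* = (1.4412)
  f(x*)   = 0.0588

x* = (-0.5882, -0.3824), lambda* = (1.4412)


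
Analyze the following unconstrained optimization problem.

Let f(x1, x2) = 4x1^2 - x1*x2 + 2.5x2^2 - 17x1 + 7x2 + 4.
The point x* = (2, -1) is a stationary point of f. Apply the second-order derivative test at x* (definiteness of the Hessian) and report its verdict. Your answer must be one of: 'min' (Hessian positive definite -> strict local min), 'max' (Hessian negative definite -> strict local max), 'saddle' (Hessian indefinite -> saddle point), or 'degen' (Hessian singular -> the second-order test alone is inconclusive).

Compute the Hessian H = grad^2 f:
  H = [[8, -1], [-1, 5]]
Verify stationarity: grad f(x*) = H x* + g = (0, 0).
Eigenvalues of H: 4.6972, 8.3028.
Both eigenvalues > 0, so H is positive definite -> x* is a strict local min.

min


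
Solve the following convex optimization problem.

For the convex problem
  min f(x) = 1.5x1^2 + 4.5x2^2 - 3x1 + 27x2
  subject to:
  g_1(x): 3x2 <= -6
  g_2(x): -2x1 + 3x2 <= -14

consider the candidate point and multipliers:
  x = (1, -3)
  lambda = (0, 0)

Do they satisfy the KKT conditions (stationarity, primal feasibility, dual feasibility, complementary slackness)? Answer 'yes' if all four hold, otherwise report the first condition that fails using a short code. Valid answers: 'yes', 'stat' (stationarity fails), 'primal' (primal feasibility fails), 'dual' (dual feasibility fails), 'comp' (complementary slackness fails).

Gradient of f: grad f(x) = Q x + c = (0, 0)
Constraint values g_i(x) = a_i^T x - b_i:
  g_1((1, -3)) = -3
  g_2((1, -3)) = 3
Stationarity residual: grad f(x) + sum_i lambda_i a_i = (0, 0)
  -> stationarity OK
Primal feasibility (all g_i <= 0): FAILS
Dual feasibility (all lambda_i >= 0): OK
Complementary slackness (lambda_i * g_i(x) = 0 for all i): OK

Verdict: the first failing condition is primal_feasibility -> primal.

primal


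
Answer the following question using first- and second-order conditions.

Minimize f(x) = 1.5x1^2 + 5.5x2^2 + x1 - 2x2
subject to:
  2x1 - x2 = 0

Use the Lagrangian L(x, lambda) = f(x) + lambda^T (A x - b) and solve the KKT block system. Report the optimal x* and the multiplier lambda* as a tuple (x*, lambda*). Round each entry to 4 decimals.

Form the Lagrangian:
  L(x, lambda) = (1/2) x^T Q x + c^T x + lambda^T (A x - b)
Stationarity (grad_x L = 0): Q x + c + A^T lambda = 0.
Primal feasibility: A x = b.

This gives the KKT block system:
  [ Q   A^T ] [ x     ]   [-c ]
  [ A    0  ] [ lambda ] = [ b ]

Solving the linear system:
  x*      = (0.0638, 0.1277)
  lambda* = (-0.5957)
  f(x*)   = -0.0957

x* = (0.0638, 0.1277), lambda* = (-0.5957)


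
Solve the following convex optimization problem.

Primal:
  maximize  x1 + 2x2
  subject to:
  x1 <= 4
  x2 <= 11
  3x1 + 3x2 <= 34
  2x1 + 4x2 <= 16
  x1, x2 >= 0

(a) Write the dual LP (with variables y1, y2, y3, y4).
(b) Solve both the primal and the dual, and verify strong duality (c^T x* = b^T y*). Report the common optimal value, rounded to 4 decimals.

The standard primal-dual pair for 'max c^T x s.t. A x <= b, x >= 0' is:
  Dual:  min b^T y  s.t.  A^T y >= c,  y >= 0.

So the dual LP is:
  minimize  4y1 + 11y2 + 34y3 + 16y4
  subject to:
    y1 + 3y3 + 2y4 >= 1
    y2 + 3y3 + 4y4 >= 2
    y1, y2, y3, y4 >= 0

Solving the primal: x* = (0, 4).
  primal value c^T x* = 8.
Solving the dual: y* = (0, 0, 0, 0.5).
  dual value b^T y* = 8.
Strong duality: c^T x* = b^T y*. Confirmed.

8


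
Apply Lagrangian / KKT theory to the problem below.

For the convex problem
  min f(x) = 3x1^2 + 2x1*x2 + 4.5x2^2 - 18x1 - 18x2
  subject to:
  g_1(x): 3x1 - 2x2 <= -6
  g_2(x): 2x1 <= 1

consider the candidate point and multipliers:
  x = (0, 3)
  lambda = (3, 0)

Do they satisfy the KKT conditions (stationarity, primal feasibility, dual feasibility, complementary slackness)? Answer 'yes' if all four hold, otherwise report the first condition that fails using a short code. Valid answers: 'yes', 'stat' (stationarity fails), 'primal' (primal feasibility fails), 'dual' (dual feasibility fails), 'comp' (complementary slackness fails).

Gradient of f: grad f(x) = Q x + c = (-12, 9)
Constraint values g_i(x) = a_i^T x - b_i:
  g_1((0, 3)) = 0
  g_2((0, 3)) = -1
Stationarity residual: grad f(x) + sum_i lambda_i a_i = (-3, 3)
  -> stationarity FAILS
Primal feasibility (all g_i <= 0): OK
Dual feasibility (all lambda_i >= 0): OK
Complementary slackness (lambda_i * g_i(x) = 0 for all i): OK

Verdict: the first failing condition is stationarity -> stat.

stat


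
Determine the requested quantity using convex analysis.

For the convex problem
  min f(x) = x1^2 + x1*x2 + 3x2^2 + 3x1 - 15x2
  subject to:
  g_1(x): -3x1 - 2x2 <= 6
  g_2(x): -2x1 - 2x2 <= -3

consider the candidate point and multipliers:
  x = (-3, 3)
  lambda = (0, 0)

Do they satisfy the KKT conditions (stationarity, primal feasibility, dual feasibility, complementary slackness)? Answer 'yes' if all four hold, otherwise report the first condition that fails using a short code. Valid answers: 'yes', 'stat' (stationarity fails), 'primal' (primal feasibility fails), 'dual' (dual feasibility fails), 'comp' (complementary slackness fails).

Gradient of f: grad f(x) = Q x + c = (0, 0)
Constraint values g_i(x) = a_i^T x - b_i:
  g_1((-3, 3)) = -3
  g_2((-3, 3)) = 3
Stationarity residual: grad f(x) + sum_i lambda_i a_i = (0, 0)
  -> stationarity OK
Primal feasibility (all g_i <= 0): FAILS
Dual feasibility (all lambda_i >= 0): OK
Complementary slackness (lambda_i * g_i(x) = 0 for all i): OK

Verdict: the first failing condition is primal_feasibility -> primal.

primal


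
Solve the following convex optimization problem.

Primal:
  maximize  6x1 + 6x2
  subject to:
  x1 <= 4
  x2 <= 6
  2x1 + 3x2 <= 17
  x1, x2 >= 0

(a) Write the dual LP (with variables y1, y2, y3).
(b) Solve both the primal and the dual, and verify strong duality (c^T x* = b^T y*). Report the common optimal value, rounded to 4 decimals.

The standard primal-dual pair for 'max c^T x s.t. A x <= b, x >= 0' is:
  Dual:  min b^T y  s.t.  A^T y >= c,  y >= 0.

So the dual LP is:
  minimize  4y1 + 6y2 + 17y3
  subject to:
    y1 + 2y3 >= 6
    y2 + 3y3 >= 6
    y1, y2, y3 >= 0

Solving the primal: x* = (4, 3).
  primal value c^T x* = 42.
Solving the dual: y* = (2, 0, 2).
  dual value b^T y* = 42.
Strong duality: c^T x* = b^T y*. Confirmed.

42


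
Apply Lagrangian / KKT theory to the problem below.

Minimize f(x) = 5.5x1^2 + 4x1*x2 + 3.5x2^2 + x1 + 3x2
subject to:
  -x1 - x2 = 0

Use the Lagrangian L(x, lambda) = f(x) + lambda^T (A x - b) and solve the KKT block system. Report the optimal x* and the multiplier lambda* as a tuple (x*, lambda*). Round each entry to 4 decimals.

Form the Lagrangian:
  L(x, lambda) = (1/2) x^T Q x + c^T x + lambda^T (A x - b)
Stationarity (grad_x L = 0): Q x + c + A^T lambda = 0.
Primal feasibility: A x = b.

This gives the KKT block system:
  [ Q   A^T ] [ x     ]   [-c ]
  [ A    0  ] [ lambda ] = [ b ]

Solving the linear system:
  x*      = (0.2, -0.2)
  lambda* = (2.4)
  f(x*)   = -0.2

x* = (0.2, -0.2), lambda* = (2.4)


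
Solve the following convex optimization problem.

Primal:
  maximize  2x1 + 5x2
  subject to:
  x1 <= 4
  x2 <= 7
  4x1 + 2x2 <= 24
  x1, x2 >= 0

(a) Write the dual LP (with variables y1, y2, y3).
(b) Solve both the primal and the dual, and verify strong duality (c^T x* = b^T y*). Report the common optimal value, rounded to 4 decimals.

The standard primal-dual pair for 'max c^T x s.t. A x <= b, x >= 0' is:
  Dual:  min b^T y  s.t.  A^T y >= c,  y >= 0.

So the dual LP is:
  minimize  4y1 + 7y2 + 24y3
  subject to:
    y1 + 4y3 >= 2
    y2 + 2y3 >= 5
    y1, y2, y3 >= 0

Solving the primal: x* = (2.5, 7).
  primal value c^T x* = 40.
Solving the dual: y* = (0, 4, 0.5).
  dual value b^T y* = 40.
Strong duality: c^T x* = b^T y*. Confirmed.

40


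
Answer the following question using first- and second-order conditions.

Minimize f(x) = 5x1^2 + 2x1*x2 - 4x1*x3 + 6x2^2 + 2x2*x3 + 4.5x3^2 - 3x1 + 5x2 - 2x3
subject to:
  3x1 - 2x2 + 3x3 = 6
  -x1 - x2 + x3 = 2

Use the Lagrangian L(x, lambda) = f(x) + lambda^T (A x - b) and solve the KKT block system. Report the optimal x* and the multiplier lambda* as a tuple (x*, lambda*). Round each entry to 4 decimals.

Form the Lagrangian:
  L(x, lambda) = (1/2) x^T Q x + c^T x + lambda^T (A x - b)
Stationarity (grad_x L = 0): Q x + c + A^T lambda = 0.
Primal feasibility: A x = b.

This gives the KKT block system:
  [ Q   A^T ] [ x     ]   [-c ]
  [ A    0  ] [ lambda ] = [ b ]

Solving the linear system:
  x*      = (0.1806, -1.0834, 1.0971)
  lambda* = (0.4608, -6.3674)
  f(x*)   = 0.9085

x* = (0.1806, -1.0834, 1.0971), lambda* = (0.4608, -6.3674)


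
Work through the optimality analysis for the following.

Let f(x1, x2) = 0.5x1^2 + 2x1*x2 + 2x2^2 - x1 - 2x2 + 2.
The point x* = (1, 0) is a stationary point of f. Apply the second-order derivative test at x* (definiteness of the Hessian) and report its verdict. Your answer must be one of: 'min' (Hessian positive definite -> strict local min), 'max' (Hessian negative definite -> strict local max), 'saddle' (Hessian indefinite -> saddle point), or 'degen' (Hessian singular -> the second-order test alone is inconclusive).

Compute the Hessian H = grad^2 f:
  H = [[1, 2], [2, 4]]
Verify stationarity: grad f(x*) = H x* + g = (0, 0).
Eigenvalues of H: 0, 5.
H has a zero eigenvalue (singular; positive semidefinite but not definite), so H is neither positive definite, negative definite, nor indefinite. The second-order test alone is inconclusive -> degen.
(Indeed, f is constant along the null direction of H through x*, so x* is not a strict local extremum.)

degen


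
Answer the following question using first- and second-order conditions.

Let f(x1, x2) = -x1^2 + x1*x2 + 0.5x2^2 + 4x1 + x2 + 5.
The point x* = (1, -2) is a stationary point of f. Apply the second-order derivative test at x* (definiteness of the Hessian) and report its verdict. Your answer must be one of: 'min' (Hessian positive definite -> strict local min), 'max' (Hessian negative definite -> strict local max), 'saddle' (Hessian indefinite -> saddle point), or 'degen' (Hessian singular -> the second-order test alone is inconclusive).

Compute the Hessian H = grad^2 f:
  H = [[-2, 1], [1, 1]]
Verify stationarity: grad f(x*) = H x* + g = (0, 0).
Eigenvalues of H: -2.3028, 1.3028.
Eigenvalues have mixed signs, so H is indefinite -> x* is a saddle point.

saddle


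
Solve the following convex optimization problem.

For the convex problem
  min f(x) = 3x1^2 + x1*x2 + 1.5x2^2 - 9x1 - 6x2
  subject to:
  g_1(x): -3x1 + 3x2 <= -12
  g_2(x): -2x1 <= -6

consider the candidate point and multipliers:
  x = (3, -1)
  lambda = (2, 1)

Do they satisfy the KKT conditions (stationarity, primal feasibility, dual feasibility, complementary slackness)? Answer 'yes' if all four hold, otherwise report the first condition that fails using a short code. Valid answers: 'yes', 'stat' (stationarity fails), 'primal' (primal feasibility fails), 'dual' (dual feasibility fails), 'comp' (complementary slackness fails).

Gradient of f: grad f(x) = Q x + c = (8, -6)
Constraint values g_i(x) = a_i^T x - b_i:
  g_1((3, -1)) = 0
  g_2((3, -1)) = 0
Stationarity residual: grad f(x) + sum_i lambda_i a_i = (0, 0)
  -> stationarity OK
Primal feasibility (all g_i <= 0): OK
Dual feasibility (all lambda_i >= 0): OK
Complementary slackness (lambda_i * g_i(x) = 0 for all i): OK

Verdict: yes, KKT holds.

yes


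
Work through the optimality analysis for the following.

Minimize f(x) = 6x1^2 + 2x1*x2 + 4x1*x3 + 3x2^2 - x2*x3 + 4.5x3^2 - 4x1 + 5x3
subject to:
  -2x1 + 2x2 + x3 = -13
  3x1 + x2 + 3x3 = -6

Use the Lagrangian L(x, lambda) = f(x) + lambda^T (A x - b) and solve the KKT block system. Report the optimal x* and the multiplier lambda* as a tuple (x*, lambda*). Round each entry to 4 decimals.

Form the Lagrangian:
  L(x, lambda) = (1/2) x^T Q x + c^T x + lambda^T (A x - b)
Stationarity (grad_x L = 0): Q x + c + A^T lambda = 0.
Primal feasibility: A x = b.

This gives the KKT block system:
  [ Q   A^T ] [ x     ]   [-c ]
  [ A    0  ] [ lambda ] = [ b ]

Solving the linear system:
  x*      = (2.0037, -2.9934, -3.0059)
  lambda* = (4.3594, 2.2284)
  f(x*)   = 23.4996

x* = (2.0037, -2.9934, -3.0059), lambda* = (4.3594, 2.2284)


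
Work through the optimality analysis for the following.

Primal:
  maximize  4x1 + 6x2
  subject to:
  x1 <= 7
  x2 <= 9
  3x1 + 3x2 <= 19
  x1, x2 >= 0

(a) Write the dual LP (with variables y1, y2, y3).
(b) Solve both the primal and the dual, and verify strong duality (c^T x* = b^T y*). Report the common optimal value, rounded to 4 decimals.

The standard primal-dual pair for 'max c^T x s.t. A x <= b, x >= 0' is:
  Dual:  min b^T y  s.t.  A^T y >= c,  y >= 0.

So the dual LP is:
  minimize  7y1 + 9y2 + 19y3
  subject to:
    y1 + 3y3 >= 4
    y2 + 3y3 >= 6
    y1, y2, y3 >= 0

Solving the primal: x* = (0, 6.3333).
  primal value c^T x* = 38.
Solving the dual: y* = (0, 0, 2).
  dual value b^T y* = 38.
Strong duality: c^T x* = b^T y*. Confirmed.

38


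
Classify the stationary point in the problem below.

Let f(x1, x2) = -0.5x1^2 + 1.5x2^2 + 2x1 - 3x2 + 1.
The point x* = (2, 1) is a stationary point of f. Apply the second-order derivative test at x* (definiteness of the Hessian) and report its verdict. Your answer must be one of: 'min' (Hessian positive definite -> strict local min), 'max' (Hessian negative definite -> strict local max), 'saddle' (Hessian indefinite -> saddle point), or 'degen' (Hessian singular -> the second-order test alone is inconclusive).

Compute the Hessian H = grad^2 f:
  H = [[-1, 0], [0, 3]]
Verify stationarity: grad f(x*) = H x* + g = (0, 0).
Eigenvalues of H: -1, 3.
Eigenvalues have mixed signs, so H is indefinite -> x* is a saddle point.

saddle


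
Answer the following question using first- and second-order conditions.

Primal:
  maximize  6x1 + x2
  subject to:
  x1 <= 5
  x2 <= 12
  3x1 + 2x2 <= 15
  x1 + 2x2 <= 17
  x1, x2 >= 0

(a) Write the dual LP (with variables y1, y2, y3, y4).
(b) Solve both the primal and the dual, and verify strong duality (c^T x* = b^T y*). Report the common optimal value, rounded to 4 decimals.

The standard primal-dual pair for 'max c^T x s.t. A x <= b, x >= 0' is:
  Dual:  min b^T y  s.t.  A^T y >= c,  y >= 0.

So the dual LP is:
  minimize  5y1 + 12y2 + 15y3 + 17y4
  subject to:
    y1 + 3y3 + y4 >= 6
    y2 + 2y3 + 2y4 >= 1
    y1, y2, y3, y4 >= 0

Solving the primal: x* = (5, 0).
  primal value c^T x* = 30.
Solving the dual: y* = (4.5, 0, 0.5, 0).
  dual value b^T y* = 30.
Strong duality: c^T x* = b^T y*. Confirmed.

30


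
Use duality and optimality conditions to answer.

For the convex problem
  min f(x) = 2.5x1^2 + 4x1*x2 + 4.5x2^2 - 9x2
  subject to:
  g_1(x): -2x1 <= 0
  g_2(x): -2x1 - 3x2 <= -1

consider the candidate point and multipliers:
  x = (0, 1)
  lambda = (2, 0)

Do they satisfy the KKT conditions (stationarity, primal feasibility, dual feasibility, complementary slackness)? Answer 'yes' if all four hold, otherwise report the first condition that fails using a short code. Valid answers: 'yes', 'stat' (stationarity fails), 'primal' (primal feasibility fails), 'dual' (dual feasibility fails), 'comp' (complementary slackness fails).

Gradient of f: grad f(x) = Q x + c = (4, 0)
Constraint values g_i(x) = a_i^T x - b_i:
  g_1((0, 1)) = 0
  g_2((0, 1)) = -2
Stationarity residual: grad f(x) + sum_i lambda_i a_i = (0, 0)
  -> stationarity OK
Primal feasibility (all g_i <= 0): OK
Dual feasibility (all lambda_i >= 0): OK
Complementary slackness (lambda_i * g_i(x) = 0 for all i): OK

Verdict: yes, KKT holds.

yes


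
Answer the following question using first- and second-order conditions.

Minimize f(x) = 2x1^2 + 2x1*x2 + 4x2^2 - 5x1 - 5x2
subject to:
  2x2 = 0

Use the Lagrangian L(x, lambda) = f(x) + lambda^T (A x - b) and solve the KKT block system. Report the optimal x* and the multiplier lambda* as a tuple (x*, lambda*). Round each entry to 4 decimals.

Form the Lagrangian:
  L(x, lambda) = (1/2) x^T Q x + c^T x + lambda^T (A x - b)
Stationarity (grad_x L = 0): Q x + c + A^T lambda = 0.
Primal feasibility: A x = b.

This gives the KKT block system:
  [ Q   A^T ] [ x     ]   [-c ]
  [ A    0  ] [ lambda ] = [ b ]

Solving the linear system:
  x*      = (1.25, 0)
  lambda* = (1.25)
  f(x*)   = -3.125

x* = (1.25, 0), lambda* = (1.25)


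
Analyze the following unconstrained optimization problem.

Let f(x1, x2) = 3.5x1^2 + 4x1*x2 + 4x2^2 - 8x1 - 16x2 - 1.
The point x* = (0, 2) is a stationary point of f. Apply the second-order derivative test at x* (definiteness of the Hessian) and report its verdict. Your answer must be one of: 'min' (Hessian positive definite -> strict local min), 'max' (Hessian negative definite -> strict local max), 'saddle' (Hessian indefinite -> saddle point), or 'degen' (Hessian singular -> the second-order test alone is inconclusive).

Compute the Hessian H = grad^2 f:
  H = [[7, 4], [4, 8]]
Verify stationarity: grad f(x*) = H x* + g = (0, 0).
Eigenvalues of H: 3.4689, 11.5311.
Both eigenvalues > 0, so H is positive definite -> x* is a strict local min.

min


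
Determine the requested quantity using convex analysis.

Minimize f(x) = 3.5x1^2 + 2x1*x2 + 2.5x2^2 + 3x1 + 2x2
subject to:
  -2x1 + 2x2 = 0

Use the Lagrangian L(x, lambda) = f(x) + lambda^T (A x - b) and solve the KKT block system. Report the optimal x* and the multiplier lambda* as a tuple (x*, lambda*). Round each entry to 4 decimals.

Form the Lagrangian:
  L(x, lambda) = (1/2) x^T Q x + c^T x + lambda^T (A x - b)
Stationarity (grad_x L = 0): Q x + c + A^T lambda = 0.
Primal feasibility: A x = b.

This gives the KKT block system:
  [ Q   A^T ] [ x     ]   [-c ]
  [ A    0  ] [ lambda ] = [ b ]

Solving the linear system:
  x*      = (-0.3125, -0.3125)
  lambda* = (0.0938)
  f(x*)   = -0.7812

x* = (-0.3125, -0.3125), lambda* = (0.0938)


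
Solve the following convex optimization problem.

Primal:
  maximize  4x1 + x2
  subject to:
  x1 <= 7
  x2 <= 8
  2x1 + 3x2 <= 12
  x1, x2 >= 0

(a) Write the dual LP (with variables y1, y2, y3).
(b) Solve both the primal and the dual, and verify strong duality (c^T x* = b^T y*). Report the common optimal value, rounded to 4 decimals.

The standard primal-dual pair for 'max c^T x s.t. A x <= b, x >= 0' is:
  Dual:  min b^T y  s.t.  A^T y >= c,  y >= 0.

So the dual LP is:
  minimize  7y1 + 8y2 + 12y3
  subject to:
    y1 + 2y3 >= 4
    y2 + 3y3 >= 1
    y1, y2, y3 >= 0

Solving the primal: x* = (6, 0).
  primal value c^T x* = 24.
Solving the dual: y* = (0, 0, 2).
  dual value b^T y* = 24.
Strong duality: c^T x* = b^T y*. Confirmed.

24


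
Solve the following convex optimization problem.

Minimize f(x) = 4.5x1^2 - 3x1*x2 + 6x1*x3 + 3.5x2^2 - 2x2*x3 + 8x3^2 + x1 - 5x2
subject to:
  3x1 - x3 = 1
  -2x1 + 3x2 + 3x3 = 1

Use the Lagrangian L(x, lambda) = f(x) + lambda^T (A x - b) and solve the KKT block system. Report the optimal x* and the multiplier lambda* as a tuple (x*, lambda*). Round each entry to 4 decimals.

Form the Lagrangian:
  L(x, lambda) = (1/2) x^T Q x + c^T x + lambda^T (A x - b)
Stationarity (grad_x L = 0): Q x + c + A^T lambda = 0.
Primal feasibility: A x = b.

This gives the KKT block system:
  [ Q   A^T ] [ x     ]   [-c ]
  [ A    0  ] [ lambda ] = [ b ]

Solving the linear system:
  x*      = (0.2964, 0.6416, -0.1107)
  lambda* = (-0.0983, 0.3922)
  f(x*)   = -1.6028

x* = (0.2964, 0.6416, -0.1107), lambda* = (-0.0983, 0.3922)


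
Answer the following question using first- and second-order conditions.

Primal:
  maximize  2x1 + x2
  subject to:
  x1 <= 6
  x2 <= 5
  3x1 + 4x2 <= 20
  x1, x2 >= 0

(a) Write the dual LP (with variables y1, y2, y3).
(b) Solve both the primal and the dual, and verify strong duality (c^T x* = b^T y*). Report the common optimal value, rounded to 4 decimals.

The standard primal-dual pair for 'max c^T x s.t. A x <= b, x >= 0' is:
  Dual:  min b^T y  s.t.  A^T y >= c,  y >= 0.

So the dual LP is:
  minimize  6y1 + 5y2 + 20y3
  subject to:
    y1 + 3y3 >= 2
    y2 + 4y3 >= 1
    y1, y2, y3 >= 0

Solving the primal: x* = (6, 0.5).
  primal value c^T x* = 12.5.
Solving the dual: y* = (1.25, 0, 0.25).
  dual value b^T y* = 12.5.
Strong duality: c^T x* = b^T y*. Confirmed.

12.5


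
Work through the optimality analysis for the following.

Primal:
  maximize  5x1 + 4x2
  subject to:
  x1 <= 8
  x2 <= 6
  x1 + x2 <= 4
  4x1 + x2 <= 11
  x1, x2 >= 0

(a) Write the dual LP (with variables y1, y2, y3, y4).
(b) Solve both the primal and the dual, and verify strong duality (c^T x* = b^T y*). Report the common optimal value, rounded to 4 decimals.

The standard primal-dual pair for 'max c^T x s.t. A x <= b, x >= 0' is:
  Dual:  min b^T y  s.t.  A^T y >= c,  y >= 0.

So the dual LP is:
  minimize  8y1 + 6y2 + 4y3 + 11y4
  subject to:
    y1 + y3 + 4y4 >= 5
    y2 + y3 + y4 >= 4
    y1, y2, y3, y4 >= 0

Solving the primal: x* = (2.3333, 1.6667).
  primal value c^T x* = 18.3333.
Solving the dual: y* = (0, 0, 3.6667, 0.3333).
  dual value b^T y* = 18.3333.
Strong duality: c^T x* = b^T y*. Confirmed.

18.3333


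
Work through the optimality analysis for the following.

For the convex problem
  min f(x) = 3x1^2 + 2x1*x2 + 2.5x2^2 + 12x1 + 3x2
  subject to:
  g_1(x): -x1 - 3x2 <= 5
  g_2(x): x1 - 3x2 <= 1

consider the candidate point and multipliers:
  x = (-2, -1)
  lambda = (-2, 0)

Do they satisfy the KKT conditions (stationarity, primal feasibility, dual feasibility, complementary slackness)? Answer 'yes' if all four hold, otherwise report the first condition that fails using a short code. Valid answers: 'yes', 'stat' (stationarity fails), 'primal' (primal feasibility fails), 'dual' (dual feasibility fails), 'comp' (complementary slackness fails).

Gradient of f: grad f(x) = Q x + c = (-2, -6)
Constraint values g_i(x) = a_i^T x - b_i:
  g_1((-2, -1)) = 0
  g_2((-2, -1)) = 0
Stationarity residual: grad f(x) + sum_i lambda_i a_i = (0, 0)
  -> stationarity OK
Primal feasibility (all g_i <= 0): OK
Dual feasibility (all lambda_i >= 0): FAILS
Complementary slackness (lambda_i * g_i(x) = 0 for all i): OK

Verdict: the first failing condition is dual_feasibility -> dual.

dual


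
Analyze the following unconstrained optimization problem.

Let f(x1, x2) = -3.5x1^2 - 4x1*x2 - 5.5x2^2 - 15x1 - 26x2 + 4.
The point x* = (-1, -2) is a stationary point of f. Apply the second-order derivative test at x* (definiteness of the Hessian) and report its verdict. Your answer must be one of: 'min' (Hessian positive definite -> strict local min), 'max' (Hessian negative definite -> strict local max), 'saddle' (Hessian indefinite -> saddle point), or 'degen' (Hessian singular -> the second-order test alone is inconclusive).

Compute the Hessian H = grad^2 f:
  H = [[-7, -4], [-4, -11]]
Verify stationarity: grad f(x*) = H x* + g = (0, 0).
Eigenvalues of H: -13.4721, -4.5279.
Both eigenvalues < 0, so H is negative definite -> x* is a strict local max.

max


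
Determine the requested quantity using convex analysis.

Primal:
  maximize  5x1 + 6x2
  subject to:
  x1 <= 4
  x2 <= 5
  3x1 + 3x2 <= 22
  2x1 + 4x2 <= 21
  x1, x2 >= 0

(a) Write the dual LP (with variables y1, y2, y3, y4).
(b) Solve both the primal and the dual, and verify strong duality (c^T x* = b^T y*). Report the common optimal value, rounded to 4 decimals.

The standard primal-dual pair for 'max c^T x s.t. A x <= b, x >= 0' is:
  Dual:  min b^T y  s.t.  A^T y >= c,  y >= 0.

So the dual LP is:
  minimize  4y1 + 5y2 + 22y3 + 21y4
  subject to:
    y1 + 3y3 + 2y4 >= 5
    y2 + 3y3 + 4y4 >= 6
    y1, y2, y3, y4 >= 0

Solving the primal: x* = (4, 3.25).
  primal value c^T x* = 39.5.
Solving the dual: y* = (2, 0, 0, 1.5).
  dual value b^T y* = 39.5.
Strong duality: c^T x* = b^T y*. Confirmed.

39.5


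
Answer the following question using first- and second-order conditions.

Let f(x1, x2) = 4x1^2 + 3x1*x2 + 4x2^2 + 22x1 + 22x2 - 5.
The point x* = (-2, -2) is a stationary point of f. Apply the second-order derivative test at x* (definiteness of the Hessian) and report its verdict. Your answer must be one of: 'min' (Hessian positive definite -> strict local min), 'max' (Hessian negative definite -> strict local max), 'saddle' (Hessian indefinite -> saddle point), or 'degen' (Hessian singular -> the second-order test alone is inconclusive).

Compute the Hessian H = grad^2 f:
  H = [[8, 3], [3, 8]]
Verify stationarity: grad f(x*) = H x* + g = (0, 0).
Eigenvalues of H: 5, 11.
Both eigenvalues > 0, so H is positive definite -> x* is a strict local min.

min


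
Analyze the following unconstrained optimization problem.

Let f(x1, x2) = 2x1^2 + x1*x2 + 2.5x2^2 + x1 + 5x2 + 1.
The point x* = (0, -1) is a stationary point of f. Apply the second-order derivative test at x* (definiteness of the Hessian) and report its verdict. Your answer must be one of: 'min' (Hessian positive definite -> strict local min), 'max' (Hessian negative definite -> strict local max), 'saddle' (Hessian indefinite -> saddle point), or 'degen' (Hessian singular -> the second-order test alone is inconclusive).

Compute the Hessian H = grad^2 f:
  H = [[4, 1], [1, 5]]
Verify stationarity: grad f(x*) = H x* + g = (0, 0).
Eigenvalues of H: 3.382, 5.618.
Both eigenvalues > 0, so H is positive definite -> x* is a strict local min.

min


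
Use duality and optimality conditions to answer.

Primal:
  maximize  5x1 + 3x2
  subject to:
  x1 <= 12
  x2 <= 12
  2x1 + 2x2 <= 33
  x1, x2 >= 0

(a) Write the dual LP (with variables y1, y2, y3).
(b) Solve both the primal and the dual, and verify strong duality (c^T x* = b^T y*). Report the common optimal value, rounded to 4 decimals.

The standard primal-dual pair for 'max c^T x s.t. A x <= b, x >= 0' is:
  Dual:  min b^T y  s.t.  A^T y >= c,  y >= 0.

So the dual LP is:
  minimize  12y1 + 12y2 + 33y3
  subject to:
    y1 + 2y3 >= 5
    y2 + 2y3 >= 3
    y1, y2, y3 >= 0

Solving the primal: x* = (12, 4.5).
  primal value c^T x* = 73.5.
Solving the dual: y* = (2, 0, 1.5).
  dual value b^T y* = 73.5.
Strong duality: c^T x* = b^T y*. Confirmed.

73.5


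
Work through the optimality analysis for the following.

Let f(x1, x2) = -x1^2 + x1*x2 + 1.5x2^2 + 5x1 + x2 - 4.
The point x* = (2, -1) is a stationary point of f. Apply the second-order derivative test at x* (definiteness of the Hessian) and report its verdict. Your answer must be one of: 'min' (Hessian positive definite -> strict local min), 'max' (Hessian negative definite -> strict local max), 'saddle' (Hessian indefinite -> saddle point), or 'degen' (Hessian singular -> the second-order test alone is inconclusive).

Compute the Hessian H = grad^2 f:
  H = [[-2, 1], [1, 3]]
Verify stationarity: grad f(x*) = H x* + g = (0, 0).
Eigenvalues of H: -2.1926, 3.1926.
Eigenvalues have mixed signs, so H is indefinite -> x* is a saddle point.

saddle


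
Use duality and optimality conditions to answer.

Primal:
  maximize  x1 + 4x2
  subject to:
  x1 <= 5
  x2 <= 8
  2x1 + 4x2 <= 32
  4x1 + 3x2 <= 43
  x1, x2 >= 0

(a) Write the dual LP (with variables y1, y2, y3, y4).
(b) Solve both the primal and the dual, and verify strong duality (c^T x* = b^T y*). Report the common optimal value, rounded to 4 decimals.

The standard primal-dual pair for 'max c^T x s.t. A x <= b, x >= 0' is:
  Dual:  min b^T y  s.t.  A^T y >= c,  y >= 0.

So the dual LP is:
  minimize  5y1 + 8y2 + 32y3 + 43y4
  subject to:
    y1 + 2y3 + 4y4 >= 1
    y2 + 4y3 + 3y4 >= 4
    y1, y2, y3, y4 >= 0

Solving the primal: x* = (0, 8).
  primal value c^T x* = 32.
Solving the dual: y* = (0, 2, 0.5, 0).
  dual value b^T y* = 32.
Strong duality: c^T x* = b^T y*. Confirmed.

32


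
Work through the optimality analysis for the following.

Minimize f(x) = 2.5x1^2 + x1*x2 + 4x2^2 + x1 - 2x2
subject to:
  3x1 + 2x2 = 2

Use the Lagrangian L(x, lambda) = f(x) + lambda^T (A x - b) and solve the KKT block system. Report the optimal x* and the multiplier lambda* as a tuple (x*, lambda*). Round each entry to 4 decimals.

Form the Lagrangian:
  L(x, lambda) = (1/2) x^T Q x + c^T x + lambda^T (A x - b)
Stationarity (grad_x L = 0): Q x + c + A^T lambda = 0.
Primal feasibility: A x = b.

This gives the KKT block system:
  [ Q   A^T ] [ x     ]   [-c ]
  [ A    0  ] [ lambda ] = [ b ]

Solving the linear system:
  x*      = (0.35, 0.475)
  lambda* = (-1.075)
  f(x*)   = 0.775

x* = (0.35, 0.475), lambda* = (-1.075)


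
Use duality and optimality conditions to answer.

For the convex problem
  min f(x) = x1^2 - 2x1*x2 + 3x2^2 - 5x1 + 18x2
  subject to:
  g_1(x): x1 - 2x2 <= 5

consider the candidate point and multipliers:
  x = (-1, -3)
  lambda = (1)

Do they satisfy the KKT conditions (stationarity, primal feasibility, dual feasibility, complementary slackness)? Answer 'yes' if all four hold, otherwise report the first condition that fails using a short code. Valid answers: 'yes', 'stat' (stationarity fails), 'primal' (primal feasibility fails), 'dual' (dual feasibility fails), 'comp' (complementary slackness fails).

Gradient of f: grad f(x) = Q x + c = (-1, 2)
Constraint values g_i(x) = a_i^T x - b_i:
  g_1((-1, -3)) = 0
Stationarity residual: grad f(x) + sum_i lambda_i a_i = (0, 0)
  -> stationarity OK
Primal feasibility (all g_i <= 0): OK
Dual feasibility (all lambda_i >= 0): OK
Complementary slackness (lambda_i * g_i(x) = 0 for all i): OK

Verdict: yes, KKT holds.

yes


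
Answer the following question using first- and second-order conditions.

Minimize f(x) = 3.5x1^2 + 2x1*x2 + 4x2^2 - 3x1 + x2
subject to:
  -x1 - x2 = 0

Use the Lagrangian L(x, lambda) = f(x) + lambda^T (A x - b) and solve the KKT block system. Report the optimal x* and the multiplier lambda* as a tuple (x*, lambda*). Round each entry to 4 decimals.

Form the Lagrangian:
  L(x, lambda) = (1/2) x^T Q x + c^T x + lambda^T (A x - b)
Stationarity (grad_x L = 0): Q x + c + A^T lambda = 0.
Primal feasibility: A x = b.

This gives the KKT block system:
  [ Q   A^T ] [ x     ]   [-c ]
  [ A    0  ] [ lambda ] = [ b ]

Solving the linear system:
  x*      = (0.3636, -0.3636)
  lambda* = (-1.1818)
  f(x*)   = -0.7273

x* = (0.3636, -0.3636), lambda* = (-1.1818)


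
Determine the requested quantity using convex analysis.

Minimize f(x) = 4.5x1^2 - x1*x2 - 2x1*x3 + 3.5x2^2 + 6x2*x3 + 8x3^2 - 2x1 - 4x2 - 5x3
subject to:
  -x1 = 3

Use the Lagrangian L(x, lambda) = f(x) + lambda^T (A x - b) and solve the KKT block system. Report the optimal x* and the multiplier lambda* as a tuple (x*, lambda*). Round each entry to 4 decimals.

Form the Lagrangian:
  L(x, lambda) = (1/2) x^T Q x + c^T x + lambda^T (A x - b)
Stationarity (grad_x L = 0): Q x + c + A^T lambda = 0.
Primal feasibility: A x = b.

This gives the KKT block system:
  [ Q   A^T ] [ x     ]   [-c ]
  [ A    0  ] [ lambda ] = [ b ]

Solving the linear system:
  x*      = (-3, 0.2895, -0.1711)
  lambda* = (-28.9474)
  f(x*)   = 46.2697

x* = (-3, 0.2895, -0.1711), lambda* = (-28.9474)


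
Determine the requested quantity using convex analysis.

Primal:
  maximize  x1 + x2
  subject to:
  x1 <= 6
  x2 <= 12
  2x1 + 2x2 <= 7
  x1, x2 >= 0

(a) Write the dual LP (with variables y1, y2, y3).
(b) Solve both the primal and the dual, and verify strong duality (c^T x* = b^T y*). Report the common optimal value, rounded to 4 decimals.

The standard primal-dual pair for 'max c^T x s.t. A x <= b, x >= 0' is:
  Dual:  min b^T y  s.t.  A^T y >= c,  y >= 0.

So the dual LP is:
  minimize  6y1 + 12y2 + 7y3
  subject to:
    y1 + 2y3 >= 1
    y2 + 2y3 >= 1
    y1, y2, y3 >= 0

Solving the primal: x* = (3.5, 0).
  primal value c^T x* = 3.5.
Solving the dual: y* = (0, 0, 0.5).
  dual value b^T y* = 3.5.
Strong duality: c^T x* = b^T y*. Confirmed.

3.5


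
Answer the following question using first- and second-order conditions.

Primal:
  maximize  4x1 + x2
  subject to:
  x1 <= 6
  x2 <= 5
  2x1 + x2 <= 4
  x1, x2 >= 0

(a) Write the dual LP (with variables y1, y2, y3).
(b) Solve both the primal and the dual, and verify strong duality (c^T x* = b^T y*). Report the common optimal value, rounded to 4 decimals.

The standard primal-dual pair for 'max c^T x s.t. A x <= b, x >= 0' is:
  Dual:  min b^T y  s.t.  A^T y >= c,  y >= 0.

So the dual LP is:
  minimize  6y1 + 5y2 + 4y3
  subject to:
    y1 + 2y3 >= 4
    y2 + y3 >= 1
    y1, y2, y3 >= 0

Solving the primal: x* = (2, 0).
  primal value c^T x* = 8.
Solving the dual: y* = (0, 0, 2).
  dual value b^T y* = 8.
Strong duality: c^T x* = b^T y*. Confirmed.

8


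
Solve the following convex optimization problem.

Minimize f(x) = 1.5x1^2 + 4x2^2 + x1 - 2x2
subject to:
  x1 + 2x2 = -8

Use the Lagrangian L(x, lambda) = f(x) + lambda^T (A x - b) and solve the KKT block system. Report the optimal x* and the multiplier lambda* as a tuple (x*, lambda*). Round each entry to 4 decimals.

Form the Lagrangian:
  L(x, lambda) = (1/2) x^T Q x + c^T x + lambda^T (A x - b)
Stationarity (grad_x L = 0): Q x + c + A^T lambda = 0.
Primal feasibility: A x = b.

This gives the KKT block system:
  [ Q   A^T ] [ x     ]   [-c ]
  [ A    0  ] [ lambda ] = [ b ]

Solving the linear system:
  x*      = (-3.6, -2.2)
  lambda* = (9.8)
  f(x*)   = 39.6

x* = (-3.6, -2.2), lambda* = (9.8)


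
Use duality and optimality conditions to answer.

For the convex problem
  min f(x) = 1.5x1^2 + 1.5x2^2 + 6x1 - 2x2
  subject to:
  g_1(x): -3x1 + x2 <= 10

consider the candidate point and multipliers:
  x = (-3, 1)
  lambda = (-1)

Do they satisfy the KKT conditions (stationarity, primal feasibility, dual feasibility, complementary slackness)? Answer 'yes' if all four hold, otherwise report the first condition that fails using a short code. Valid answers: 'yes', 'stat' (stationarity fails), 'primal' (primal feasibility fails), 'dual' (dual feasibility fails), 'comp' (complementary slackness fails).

Gradient of f: grad f(x) = Q x + c = (-3, 1)
Constraint values g_i(x) = a_i^T x - b_i:
  g_1((-3, 1)) = 0
Stationarity residual: grad f(x) + sum_i lambda_i a_i = (0, 0)
  -> stationarity OK
Primal feasibility (all g_i <= 0): OK
Dual feasibility (all lambda_i >= 0): FAILS
Complementary slackness (lambda_i * g_i(x) = 0 for all i): OK

Verdict: the first failing condition is dual_feasibility -> dual.

dual


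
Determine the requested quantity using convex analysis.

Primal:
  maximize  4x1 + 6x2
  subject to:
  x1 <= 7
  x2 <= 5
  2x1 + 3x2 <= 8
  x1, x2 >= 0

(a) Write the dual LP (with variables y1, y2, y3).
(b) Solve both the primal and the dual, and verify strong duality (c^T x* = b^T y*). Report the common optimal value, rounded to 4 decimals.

The standard primal-dual pair for 'max c^T x s.t. A x <= b, x >= 0' is:
  Dual:  min b^T y  s.t.  A^T y >= c,  y >= 0.

So the dual LP is:
  minimize  7y1 + 5y2 + 8y3
  subject to:
    y1 + 2y3 >= 4
    y2 + 3y3 >= 6
    y1, y2, y3 >= 0

Solving the primal: x* = (4, 0).
  primal value c^T x* = 16.
Solving the dual: y* = (0, 0, 2).
  dual value b^T y* = 16.
Strong duality: c^T x* = b^T y*. Confirmed.

16


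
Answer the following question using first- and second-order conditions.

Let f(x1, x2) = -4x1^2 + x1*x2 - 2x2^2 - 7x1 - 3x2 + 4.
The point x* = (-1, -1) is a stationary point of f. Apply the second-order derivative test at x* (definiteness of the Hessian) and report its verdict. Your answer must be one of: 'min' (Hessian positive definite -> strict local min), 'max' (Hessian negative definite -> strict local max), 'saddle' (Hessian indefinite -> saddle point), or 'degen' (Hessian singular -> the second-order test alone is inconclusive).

Compute the Hessian H = grad^2 f:
  H = [[-8, 1], [1, -4]]
Verify stationarity: grad f(x*) = H x* + g = (0, 0).
Eigenvalues of H: -8.2361, -3.7639.
Both eigenvalues < 0, so H is negative definite -> x* is a strict local max.

max


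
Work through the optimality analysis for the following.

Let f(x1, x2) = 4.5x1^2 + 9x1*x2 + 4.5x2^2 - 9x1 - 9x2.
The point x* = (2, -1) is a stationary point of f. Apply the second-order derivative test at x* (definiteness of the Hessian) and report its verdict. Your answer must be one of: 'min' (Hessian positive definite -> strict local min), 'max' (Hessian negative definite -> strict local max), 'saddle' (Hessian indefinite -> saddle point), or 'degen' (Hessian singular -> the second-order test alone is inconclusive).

Compute the Hessian H = grad^2 f:
  H = [[9, 9], [9, 9]]
Verify stationarity: grad f(x*) = H x* + g = (0, 0).
Eigenvalues of H: 0, 18.
H has a zero eigenvalue (singular; positive semidefinite but not definite), so H is neither positive definite, negative definite, nor indefinite. The second-order test alone is inconclusive -> degen.
(Indeed, f is constant along the null direction of H through x*, so x* is not a strict local extremum.)

degen
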